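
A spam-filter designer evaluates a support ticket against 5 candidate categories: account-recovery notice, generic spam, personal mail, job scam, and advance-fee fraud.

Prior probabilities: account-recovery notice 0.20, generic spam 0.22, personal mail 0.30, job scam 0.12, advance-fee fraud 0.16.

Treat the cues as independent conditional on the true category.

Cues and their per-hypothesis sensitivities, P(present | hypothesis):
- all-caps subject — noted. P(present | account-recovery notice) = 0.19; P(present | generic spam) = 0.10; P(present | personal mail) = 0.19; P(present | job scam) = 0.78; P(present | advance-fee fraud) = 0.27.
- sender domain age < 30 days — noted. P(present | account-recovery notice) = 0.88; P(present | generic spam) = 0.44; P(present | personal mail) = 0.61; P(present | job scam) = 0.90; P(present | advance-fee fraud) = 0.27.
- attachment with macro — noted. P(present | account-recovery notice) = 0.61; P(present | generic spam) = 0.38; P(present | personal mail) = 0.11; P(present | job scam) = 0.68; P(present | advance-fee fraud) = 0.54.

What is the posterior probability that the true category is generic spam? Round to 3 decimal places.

Multiply each prior by the joint likelihood of the cue pattern:
  account-recovery notice: 0.20 × 0.19 × 0.88 × 0.61 = 0.020398
  generic spam: 0.22 × 0.10 × 0.44 × 0.38 = 0.0036784
  personal mail: 0.30 × 0.19 × 0.61 × 0.11 = 0.0038247
  job scam: 0.12 × 0.78 × 0.90 × 0.68 = 0.057283
  advance-fee fraud: 0.16 × 0.27 × 0.27 × 0.54 = 0.0062986
Normalizing constant Z = 0.020398 + 0.0036784 + 0.0038247 + 0.057283 + 0.0062986 = 0.091483.
P(generic spam | evidence) = 0.0036784 / 0.091483 ≈ 0.040.

0.040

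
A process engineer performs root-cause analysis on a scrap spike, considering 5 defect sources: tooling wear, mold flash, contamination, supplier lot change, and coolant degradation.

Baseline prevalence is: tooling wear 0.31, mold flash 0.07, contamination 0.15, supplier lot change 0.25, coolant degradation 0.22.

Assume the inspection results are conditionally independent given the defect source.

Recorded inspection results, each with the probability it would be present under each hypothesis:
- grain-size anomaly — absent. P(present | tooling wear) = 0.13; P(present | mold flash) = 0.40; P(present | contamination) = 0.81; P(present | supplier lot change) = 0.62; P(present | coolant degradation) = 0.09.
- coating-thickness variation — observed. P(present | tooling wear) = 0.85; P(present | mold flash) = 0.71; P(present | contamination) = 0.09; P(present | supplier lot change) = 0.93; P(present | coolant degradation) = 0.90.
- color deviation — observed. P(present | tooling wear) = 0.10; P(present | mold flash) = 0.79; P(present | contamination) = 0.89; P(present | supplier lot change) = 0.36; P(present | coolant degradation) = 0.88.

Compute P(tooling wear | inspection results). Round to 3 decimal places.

0.096

For each hypothesis, the unnormalized posterior weight is prior × product of the inspection result likelihoods (using 1 − P(present | H) for each absent inspection result):
  tooling wear: 0.31 × (1 − 0.13) × 0.85 × 0.10 = 0.022925
  mold flash: 0.07 × (1 − 0.40) × 0.71 × 0.79 = 0.023558
  contamination: 0.15 × (1 − 0.81) × 0.09 × 0.89 = 0.0022828
  supplier lot change: 0.25 × (1 − 0.62) × 0.93 × 0.36 = 0.031806
  coolant degradation: 0.22 × (1 − 0.09) × 0.90 × 0.88 = 0.15856
Marginal likelihood of the evidence = 0.23913.
P(tooling wear | evidence) = 0.022925 / 0.23913 ≈ 0.096.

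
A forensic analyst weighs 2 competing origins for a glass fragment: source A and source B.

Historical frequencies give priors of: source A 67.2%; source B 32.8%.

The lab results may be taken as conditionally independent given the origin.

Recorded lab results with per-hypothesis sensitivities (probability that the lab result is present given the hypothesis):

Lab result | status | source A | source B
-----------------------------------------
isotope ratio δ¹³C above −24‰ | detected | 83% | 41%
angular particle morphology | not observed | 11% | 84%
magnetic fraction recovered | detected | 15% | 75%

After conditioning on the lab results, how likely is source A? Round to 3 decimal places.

0.822

Multiply each prior by the joint likelihood of the lab result pattern (using 1 − P(present | H) for each absent lab result):
  source A: 0.672 × 0.83 × (1 − 0.11) × 0.15 = 0.074461
  source B: 0.328 × 0.41 × (1 − 0.84) × 0.75 = 0.016138
Normalizing constant Z = 0.074461 + 0.016138 = 0.090599.
P(source A | evidence) = 0.074461 / 0.090599 ≈ 0.822.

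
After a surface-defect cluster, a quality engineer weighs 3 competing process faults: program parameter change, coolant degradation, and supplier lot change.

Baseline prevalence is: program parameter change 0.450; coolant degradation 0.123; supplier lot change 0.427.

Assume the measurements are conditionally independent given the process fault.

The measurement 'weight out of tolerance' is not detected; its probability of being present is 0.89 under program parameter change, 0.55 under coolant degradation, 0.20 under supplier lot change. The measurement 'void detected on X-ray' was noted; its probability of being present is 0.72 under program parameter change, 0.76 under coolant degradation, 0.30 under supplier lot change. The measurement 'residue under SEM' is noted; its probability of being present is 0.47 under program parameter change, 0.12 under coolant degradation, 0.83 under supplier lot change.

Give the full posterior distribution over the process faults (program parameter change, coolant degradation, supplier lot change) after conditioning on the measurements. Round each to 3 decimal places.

By Bayes' rule with conditional independence, the unnormalized weight for each hypothesis is prior × ∏ likelihoods (using 1 − P(present | H) for each absent measurement):
  program parameter change: 0.450 × (1 − 0.89) × 0.72 × 0.47 = 0.016751
  coolant degradation: 0.123 × (1 − 0.55) × 0.76 × 0.12 = 0.0050479
  supplier lot change: 0.427 × (1 − 0.20) × 0.30 × 0.83 = 0.085058
The unnormalized weights sum to 0.10686.
P(program parameter change | evidence) = 0.016751 / 0.10686 ≈ 0.157
P(coolant degradation | evidence) = 0.0050479 / 0.10686 ≈ 0.047
P(supplier lot change | evidence) = 0.085058 / 0.10686 ≈ 0.796

0.157, 0.047, 0.796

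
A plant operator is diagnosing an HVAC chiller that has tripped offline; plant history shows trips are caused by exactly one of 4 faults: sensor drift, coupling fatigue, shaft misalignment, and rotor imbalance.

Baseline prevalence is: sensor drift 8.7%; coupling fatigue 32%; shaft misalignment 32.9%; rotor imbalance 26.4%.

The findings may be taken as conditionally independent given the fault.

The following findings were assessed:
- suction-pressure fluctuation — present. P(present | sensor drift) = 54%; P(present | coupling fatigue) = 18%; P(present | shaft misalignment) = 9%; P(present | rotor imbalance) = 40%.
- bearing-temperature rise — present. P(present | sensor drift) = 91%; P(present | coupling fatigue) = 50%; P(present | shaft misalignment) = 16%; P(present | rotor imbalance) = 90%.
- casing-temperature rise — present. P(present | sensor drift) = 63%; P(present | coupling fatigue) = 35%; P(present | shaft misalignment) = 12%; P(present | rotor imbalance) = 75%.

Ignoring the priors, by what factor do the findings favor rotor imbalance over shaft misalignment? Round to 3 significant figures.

Joint likelihood of the evidence pattern under each hypothesis:
  rotor imbalance: 0.40 × 0.90 × 0.75 = 0.27
  shaft misalignment: 0.09 × 0.16 × 0.12 = 0.001728
Bayes factor = 0.27 / 0.001728 ≈ 156

156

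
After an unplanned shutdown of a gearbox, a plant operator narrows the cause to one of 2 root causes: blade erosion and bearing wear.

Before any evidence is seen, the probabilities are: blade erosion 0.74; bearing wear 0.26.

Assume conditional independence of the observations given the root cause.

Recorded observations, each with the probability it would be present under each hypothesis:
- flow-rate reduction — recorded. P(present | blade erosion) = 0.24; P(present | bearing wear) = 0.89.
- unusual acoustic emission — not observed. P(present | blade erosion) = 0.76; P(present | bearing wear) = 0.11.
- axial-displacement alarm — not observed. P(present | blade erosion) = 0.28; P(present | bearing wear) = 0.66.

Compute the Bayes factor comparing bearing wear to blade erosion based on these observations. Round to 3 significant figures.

Joint likelihood of the evidence pattern under each hypothesis (using 1 − P(present | H) for each absent observation):
  bearing wear: 0.89 × (1 − 0.11) × (1 − 0.66) = 0.26931
  blade erosion: 0.24 × (1 − 0.76) × (1 − 0.28) = 0.041472
Bayes factor = 0.26931 / 0.041472 ≈ 6.49

6.49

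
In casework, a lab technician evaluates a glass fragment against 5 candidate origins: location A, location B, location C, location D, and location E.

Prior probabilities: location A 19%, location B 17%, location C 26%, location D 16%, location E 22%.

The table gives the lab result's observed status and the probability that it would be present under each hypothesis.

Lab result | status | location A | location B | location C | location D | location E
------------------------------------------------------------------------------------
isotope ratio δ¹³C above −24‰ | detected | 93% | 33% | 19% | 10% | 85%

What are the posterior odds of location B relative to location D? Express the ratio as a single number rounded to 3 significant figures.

The normalizing constant cancels in an odds ratio, so compute prior × likelihood for the two hypotheses only:
  location B: 0.17 × 0.33 = 0.0561
  location D: 0.16 × 0.10 = 0.016
Odds(location B : location D) = 0.0561 / 0.016 ≈ 3.51.

3.51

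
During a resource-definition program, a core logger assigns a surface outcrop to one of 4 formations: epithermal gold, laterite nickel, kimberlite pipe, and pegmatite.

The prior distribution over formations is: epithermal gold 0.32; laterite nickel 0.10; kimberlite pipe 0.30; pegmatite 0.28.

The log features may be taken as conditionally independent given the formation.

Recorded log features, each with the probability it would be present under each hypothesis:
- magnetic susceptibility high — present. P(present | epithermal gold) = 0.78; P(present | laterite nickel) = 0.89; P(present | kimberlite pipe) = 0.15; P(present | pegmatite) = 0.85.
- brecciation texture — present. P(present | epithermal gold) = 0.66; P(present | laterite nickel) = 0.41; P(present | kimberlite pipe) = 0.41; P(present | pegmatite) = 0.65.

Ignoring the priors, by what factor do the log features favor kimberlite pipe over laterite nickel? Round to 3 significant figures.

0.169

Take the product of per-log feature likelihoods under each hypothesis, then divide.
  kimberlite pipe: 0.15 × 0.41 = 0.0615
  laterite nickel: 0.89 × 0.41 = 0.3649
Bayes factor = 0.0615 / 0.3649 ≈ 0.169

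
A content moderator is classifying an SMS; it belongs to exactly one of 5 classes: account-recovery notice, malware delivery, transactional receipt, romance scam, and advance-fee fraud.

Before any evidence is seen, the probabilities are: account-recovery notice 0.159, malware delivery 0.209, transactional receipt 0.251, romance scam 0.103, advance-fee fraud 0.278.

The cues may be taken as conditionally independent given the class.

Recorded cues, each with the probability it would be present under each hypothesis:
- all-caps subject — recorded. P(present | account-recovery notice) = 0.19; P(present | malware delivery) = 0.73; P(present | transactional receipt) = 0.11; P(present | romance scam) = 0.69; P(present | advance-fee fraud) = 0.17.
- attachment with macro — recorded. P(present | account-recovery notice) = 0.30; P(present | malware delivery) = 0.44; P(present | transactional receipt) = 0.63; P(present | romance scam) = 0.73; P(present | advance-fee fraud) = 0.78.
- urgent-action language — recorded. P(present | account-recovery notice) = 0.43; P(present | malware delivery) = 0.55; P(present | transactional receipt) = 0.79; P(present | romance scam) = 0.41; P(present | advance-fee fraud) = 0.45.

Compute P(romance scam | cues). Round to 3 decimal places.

By Bayes' rule with conditional independence, the unnormalized weight for each hypothesis is prior × ∏ likelihoods:
  account-recovery notice: 0.159 × 0.19 × 0.30 × 0.43 = 0.0038971
  malware delivery: 0.209 × 0.73 × 0.44 × 0.55 = 0.036922
  transactional receipt: 0.251 × 0.11 × 0.63 × 0.79 = 0.013741
  romance scam: 0.103 × 0.69 × 0.73 × 0.41 = 0.021271
  advance-fee fraud: 0.278 × 0.17 × 0.78 × 0.45 = 0.016588
Marginal likelihood of the evidence = 0.09242.
P(romance scam | evidence) = 0.021271 / 0.09242 ≈ 0.230.

0.230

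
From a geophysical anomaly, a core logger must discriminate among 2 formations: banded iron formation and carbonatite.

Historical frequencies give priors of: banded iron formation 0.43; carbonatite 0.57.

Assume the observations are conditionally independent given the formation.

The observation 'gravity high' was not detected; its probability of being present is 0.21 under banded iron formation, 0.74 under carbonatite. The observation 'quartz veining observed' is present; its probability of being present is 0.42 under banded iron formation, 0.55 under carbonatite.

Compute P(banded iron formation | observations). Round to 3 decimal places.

0.636

Multiply each prior by the joint likelihood of the evidence pattern (using 1 − P(present | H) for each absent observation):
  banded iron formation: 0.43 × (1 − 0.21) × 0.42 = 0.14267
  carbonatite: 0.57 × (1 − 0.74) × 0.55 = 0.08151
Marginal likelihood of the evidence = 0.22418.
P(banded iron formation | evidence) = 0.14267 / 0.22418 ≈ 0.636.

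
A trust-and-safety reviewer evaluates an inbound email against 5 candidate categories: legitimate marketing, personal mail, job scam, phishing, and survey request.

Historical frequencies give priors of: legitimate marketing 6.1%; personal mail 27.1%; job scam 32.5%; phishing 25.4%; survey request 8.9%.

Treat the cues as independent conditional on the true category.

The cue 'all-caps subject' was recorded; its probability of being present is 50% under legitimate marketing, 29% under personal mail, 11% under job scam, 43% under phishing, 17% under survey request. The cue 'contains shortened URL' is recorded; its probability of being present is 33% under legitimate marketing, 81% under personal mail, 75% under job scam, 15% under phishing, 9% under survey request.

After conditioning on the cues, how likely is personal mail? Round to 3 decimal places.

0.538

Multiply each prior by the joint likelihood of the cue pattern:
  legitimate marketing: 0.061 × 0.50 × 0.33 = 0.010065
  personal mail: 0.271 × 0.29 × 0.81 = 0.063658
  job scam: 0.325 × 0.11 × 0.75 = 0.026813
  phishing: 0.254 × 0.43 × 0.15 = 0.016383
  survey request: 0.089 × 0.17 × 0.09 = 0.0013617
The unnormalized weights sum to 0.11828.
P(personal mail | evidence) = 0.063658 / 0.11828 ≈ 0.538.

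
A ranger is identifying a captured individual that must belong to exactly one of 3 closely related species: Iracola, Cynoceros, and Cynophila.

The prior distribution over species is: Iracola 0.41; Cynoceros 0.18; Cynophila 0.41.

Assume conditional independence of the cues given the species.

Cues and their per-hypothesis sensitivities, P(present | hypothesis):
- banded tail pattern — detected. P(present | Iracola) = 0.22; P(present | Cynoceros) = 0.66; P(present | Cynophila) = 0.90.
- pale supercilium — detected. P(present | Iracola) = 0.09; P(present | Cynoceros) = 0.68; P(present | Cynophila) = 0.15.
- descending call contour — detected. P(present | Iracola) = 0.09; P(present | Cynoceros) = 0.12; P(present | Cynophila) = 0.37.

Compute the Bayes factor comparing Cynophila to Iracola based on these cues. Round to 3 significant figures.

The Bayes factor is the ratio of the joint likelihoods of the cue pattern under the two hypotheses.
  Cynophila: 0.90 × 0.15 × 0.37 = 0.04995
  Iracola: 0.22 × 0.09 × 0.09 = 0.001782
Bayes factor = 0.04995 / 0.001782 ≈ 28.0

28.0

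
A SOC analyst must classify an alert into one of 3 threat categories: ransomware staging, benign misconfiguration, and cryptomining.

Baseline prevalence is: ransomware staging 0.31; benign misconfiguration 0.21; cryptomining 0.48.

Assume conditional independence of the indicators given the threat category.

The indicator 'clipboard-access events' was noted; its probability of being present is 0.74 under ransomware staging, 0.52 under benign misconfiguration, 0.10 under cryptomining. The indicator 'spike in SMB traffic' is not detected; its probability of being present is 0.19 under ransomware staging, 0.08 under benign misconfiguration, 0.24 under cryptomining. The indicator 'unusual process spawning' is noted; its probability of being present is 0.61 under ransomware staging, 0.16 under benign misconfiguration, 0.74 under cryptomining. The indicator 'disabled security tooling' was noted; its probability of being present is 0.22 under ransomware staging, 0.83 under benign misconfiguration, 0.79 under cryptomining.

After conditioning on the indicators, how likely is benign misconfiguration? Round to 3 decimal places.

By Bayes' rule with conditional independence, the unnormalized weight for each hypothesis is prior × ∏ likelihoods (using 1 − P(present | H) for each absent indicator):
  ransomware staging: 0.31 × 0.74 × (1 − 0.19) × 0.61 × 0.22 = 0.024936
  benign misconfiguration: 0.21 × 0.52 × (1 − 0.08) × 0.16 × 0.83 = 0.013342
  cryptomining: 0.48 × 0.10 × (1 − 0.24) × 0.74 × 0.79 = 0.021326
Marginal likelihood of the evidence = 0.059604.
P(benign misconfiguration | evidence) = 0.013342 / 0.059604 ≈ 0.224.

0.224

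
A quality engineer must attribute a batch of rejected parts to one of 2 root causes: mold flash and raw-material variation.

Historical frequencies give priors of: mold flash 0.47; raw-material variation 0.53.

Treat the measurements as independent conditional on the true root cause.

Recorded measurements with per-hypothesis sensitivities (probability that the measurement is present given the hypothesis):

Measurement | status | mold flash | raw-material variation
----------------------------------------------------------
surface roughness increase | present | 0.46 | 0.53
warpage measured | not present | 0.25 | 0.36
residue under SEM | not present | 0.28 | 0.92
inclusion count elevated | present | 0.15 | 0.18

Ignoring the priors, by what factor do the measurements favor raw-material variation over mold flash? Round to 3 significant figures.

The Bayes factor is the ratio of the joint likelihoods of the measurement pattern under the two hypotheses (using 1 − P(present | H) for each absent measurement).
  raw-material variation: 0.53 × (1 − 0.36) × (1 − 0.92) × 0.18 = 0.0048845
  mold flash: 0.46 × (1 − 0.25) × (1 − 0.28) × 0.15 = 0.03726
Bayes factor = 0.0048845 / 0.03726 ≈ 0.131

0.131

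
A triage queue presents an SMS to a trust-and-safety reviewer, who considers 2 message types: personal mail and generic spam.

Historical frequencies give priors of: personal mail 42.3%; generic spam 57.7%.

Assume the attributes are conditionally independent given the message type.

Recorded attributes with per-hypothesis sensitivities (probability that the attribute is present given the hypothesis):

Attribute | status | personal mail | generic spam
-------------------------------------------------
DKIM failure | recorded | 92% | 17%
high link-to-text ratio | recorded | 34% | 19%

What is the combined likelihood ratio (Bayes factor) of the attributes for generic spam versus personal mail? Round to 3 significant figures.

0.103

Joint likelihood of the attribute pattern under each hypothesis:
  generic spam: 0.17 × 0.19 = 0.0323
  personal mail: 0.92 × 0.34 = 0.3128
Bayes factor = 0.0323 / 0.3128 ≈ 0.103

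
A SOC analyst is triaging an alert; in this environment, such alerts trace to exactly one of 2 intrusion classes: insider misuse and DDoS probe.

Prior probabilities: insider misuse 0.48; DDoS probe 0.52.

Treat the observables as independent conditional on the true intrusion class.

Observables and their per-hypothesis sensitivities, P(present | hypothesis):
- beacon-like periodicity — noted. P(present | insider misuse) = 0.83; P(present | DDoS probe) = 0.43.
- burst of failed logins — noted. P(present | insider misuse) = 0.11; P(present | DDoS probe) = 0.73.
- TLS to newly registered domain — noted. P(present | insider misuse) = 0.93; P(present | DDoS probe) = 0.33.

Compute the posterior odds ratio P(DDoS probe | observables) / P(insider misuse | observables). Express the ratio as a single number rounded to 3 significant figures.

Posterior odds equal prior odds times the likelihood ratio; only the two competing hypotheses matter.
  DDoS probe: 0.52 × 0.43 × 0.73 × 0.33 = 0.053865
  insider misuse: 0.48 × 0.83 × 0.11 × 0.93 = 0.040756
Odds(DDoS probe : insider misuse) = 0.053865 / 0.040756 ≈ 1.32.

1.32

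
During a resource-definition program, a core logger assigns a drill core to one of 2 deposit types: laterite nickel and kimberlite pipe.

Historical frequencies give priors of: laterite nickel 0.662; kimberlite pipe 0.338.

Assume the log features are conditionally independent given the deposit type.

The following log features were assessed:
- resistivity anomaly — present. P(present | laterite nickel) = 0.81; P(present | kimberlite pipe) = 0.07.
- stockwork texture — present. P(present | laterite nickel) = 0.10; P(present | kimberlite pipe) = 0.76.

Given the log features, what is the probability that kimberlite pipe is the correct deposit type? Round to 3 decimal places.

Multiply each prior by the joint likelihood of the log feature pattern:
  laterite nickel: 0.662 × 0.81 × 0.10 = 0.053622
  kimberlite pipe: 0.338 × 0.07 × 0.76 = 0.017982
The unnormalized weights sum to 0.071604.
P(kimberlite pipe | evidence) = 0.017982 / 0.071604 ≈ 0.251.

0.251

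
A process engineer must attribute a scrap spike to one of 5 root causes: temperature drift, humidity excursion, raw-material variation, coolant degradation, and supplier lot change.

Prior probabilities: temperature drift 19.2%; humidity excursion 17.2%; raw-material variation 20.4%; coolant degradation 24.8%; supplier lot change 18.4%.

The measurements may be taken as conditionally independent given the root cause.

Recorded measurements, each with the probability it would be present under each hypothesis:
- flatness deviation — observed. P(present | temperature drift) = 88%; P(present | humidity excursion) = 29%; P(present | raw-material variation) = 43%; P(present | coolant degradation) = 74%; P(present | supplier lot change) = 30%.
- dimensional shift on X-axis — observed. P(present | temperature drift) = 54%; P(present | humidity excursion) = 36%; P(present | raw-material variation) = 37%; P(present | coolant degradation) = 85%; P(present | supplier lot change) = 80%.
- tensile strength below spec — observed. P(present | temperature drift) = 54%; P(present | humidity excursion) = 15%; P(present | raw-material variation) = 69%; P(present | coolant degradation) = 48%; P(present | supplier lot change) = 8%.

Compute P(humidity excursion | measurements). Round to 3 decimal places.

Multiply each prior by the joint likelihood of the measurement pattern:
  temperature drift: 0.192 × 0.88 × 0.54 × 0.54 = 0.049269
  humidity excursion: 0.172 × 0.29 × 0.36 × 0.15 = 0.0026935
  raw-material variation: 0.204 × 0.43 × 0.37 × 0.69 = 0.022395
  coolant degradation: 0.248 × 0.74 × 0.85 × 0.48 = 0.074876
  supplier lot change: 0.184 × 0.30 × 0.80 × 0.08 = 0.0035328
Normalizing constant Z = 0.049269 + 0.0026935 + 0.022395 + 0.074876 + 0.0035328 = 0.15277.
P(humidity excursion | evidence) = 0.0026935 / 0.15277 ≈ 0.018.

0.018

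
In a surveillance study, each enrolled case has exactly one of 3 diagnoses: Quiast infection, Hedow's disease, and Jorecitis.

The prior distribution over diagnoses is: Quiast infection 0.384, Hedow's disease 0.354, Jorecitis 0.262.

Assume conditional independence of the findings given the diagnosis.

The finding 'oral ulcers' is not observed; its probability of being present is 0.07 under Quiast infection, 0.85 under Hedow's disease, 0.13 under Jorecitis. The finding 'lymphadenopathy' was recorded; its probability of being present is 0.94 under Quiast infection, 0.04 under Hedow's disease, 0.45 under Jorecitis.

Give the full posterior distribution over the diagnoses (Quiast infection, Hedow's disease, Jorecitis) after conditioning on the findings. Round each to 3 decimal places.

For each hypothesis, the unnormalized posterior weight is prior × product of the finding likelihoods (using 1 − P(present | H) for each absent finding):
  Quiast infection: 0.384 × (1 − 0.07) × 0.94 = 0.33569
  Hedow's disease: 0.354 × (1 − 0.85) × 0.04 = 0.002124
  Jorecitis: 0.262 × (1 − 0.13) × 0.45 = 0.10257
The unnormalized weights sum to 0.44039.
P(Quiast infection | evidence) = 0.33569 / 0.44039 ≈ 0.762
P(Hedow's disease | evidence) = 0.002124 / 0.44039 ≈ 0.005
P(Jorecitis | evidence) = 0.10257 / 0.44039 ≈ 0.233

0.762, 0.005, 0.233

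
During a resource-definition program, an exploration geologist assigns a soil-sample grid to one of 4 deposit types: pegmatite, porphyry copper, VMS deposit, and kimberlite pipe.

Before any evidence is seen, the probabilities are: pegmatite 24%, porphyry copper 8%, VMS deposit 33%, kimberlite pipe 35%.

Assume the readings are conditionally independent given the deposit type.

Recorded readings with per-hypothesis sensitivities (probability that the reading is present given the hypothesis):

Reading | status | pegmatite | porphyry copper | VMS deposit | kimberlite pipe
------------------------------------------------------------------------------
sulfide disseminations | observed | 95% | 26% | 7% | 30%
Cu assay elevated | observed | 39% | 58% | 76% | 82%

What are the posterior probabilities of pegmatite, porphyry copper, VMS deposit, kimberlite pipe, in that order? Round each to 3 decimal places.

Multiply each prior by the joint likelihood of the reading pattern:
  pegmatite: 0.24 × 0.95 × 0.39 = 0.08892
  porphyry copper: 0.08 × 0.26 × 0.58 = 0.012064
  VMS deposit: 0.33 × 0.07 × 0.76 = 0.017556
  kimberlite pipe: 0.35 × 0.30 × 0.82 = 0.0861
The unnormalized weights sum to 0.20464.
P(pegmatite | evidence) = 0.08892 / 0.20464 ≈ 0.435
P(porphyry copper | evidence) = 0.012064 / 0.20464 ≈ 0.059
P(VMS deposit | evidence) = 0.017556 / 0.20464 ≈ 0.086
P(kimberlite pipe | evidence) = 0.0861 / 0.20464 ≈ 0.421

0.435, 0.059, 0.086, 0.421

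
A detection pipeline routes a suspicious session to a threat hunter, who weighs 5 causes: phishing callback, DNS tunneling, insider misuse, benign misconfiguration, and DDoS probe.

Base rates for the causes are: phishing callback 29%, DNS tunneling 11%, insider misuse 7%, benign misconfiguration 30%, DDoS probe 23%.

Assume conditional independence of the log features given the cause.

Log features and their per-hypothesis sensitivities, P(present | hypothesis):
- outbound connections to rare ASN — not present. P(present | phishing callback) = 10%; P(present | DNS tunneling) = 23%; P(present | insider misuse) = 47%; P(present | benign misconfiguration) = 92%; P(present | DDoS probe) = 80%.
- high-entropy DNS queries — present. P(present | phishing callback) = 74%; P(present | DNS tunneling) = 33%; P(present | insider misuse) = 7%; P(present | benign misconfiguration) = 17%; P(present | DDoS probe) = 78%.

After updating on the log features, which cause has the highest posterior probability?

phishing callback

By Bayes' rule with conditional independence, the unnormalized weight for each hypothesis is prior × ∏ likelihoods (using 1 − P(present | H) for each absent log feature):
  phishing callback: 0.29 × (1 − 0.10) × 0.74 = 0.19314
  DNS tunneling: 0.11 × (1 − 0.23) × 0.33 = 0.027951
  insider misuse: 0.07 × (1 − 0.47) × 0.07 = 0.002597
  benign misconfiguration: 0.30 × (1 − 0.92) × 0.17 = 0.00408
  DDoS probe: 0.23 × (1 − 0.80) × 0.78 = 0.03588
The unnormalized weights sum to 0.26365.
P(phishing callback | evidence) ≈ 0.19314 / 0.26365 ≈ 0.733
P(DNS tunneling | evidence) ≈ 0.027951 / 0.26365 ≈ 0.106
P(insider misuse | evidence) ≈ 0.002597 / 0.26365 ≈ 0.010
P(benign misconfiguration | evidence) ≈ 0.00408 / 0.26365 ≈ 0.015
P(DDoS probe | evidence) ≈ 0.03588 / 0.26365 ≈ 0.136
The largest is 0.733, so phishing callback is most probable.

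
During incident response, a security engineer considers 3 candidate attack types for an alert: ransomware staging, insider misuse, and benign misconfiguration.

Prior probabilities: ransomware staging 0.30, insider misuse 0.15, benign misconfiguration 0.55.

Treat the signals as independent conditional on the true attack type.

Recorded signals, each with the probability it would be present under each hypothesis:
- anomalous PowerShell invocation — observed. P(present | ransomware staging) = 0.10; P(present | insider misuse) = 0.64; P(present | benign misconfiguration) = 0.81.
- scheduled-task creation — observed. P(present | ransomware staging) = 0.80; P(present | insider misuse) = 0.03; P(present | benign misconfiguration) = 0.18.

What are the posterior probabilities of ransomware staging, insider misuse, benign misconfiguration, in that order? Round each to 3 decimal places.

Multiply each prior by the joint likelihood of the signal pattern:
  ransomware staging: 0.30 × 0.10 × 0.80 = 0.024
  insider misuse: 0.15 × 0.64 × 0.03 = 0.00288
  benign misconfiguration: 0.55 × 0.81 × 0.18 = 0.08019
The unnormalized weights sum to 0.10707.
P(ransomware staging | evidence) = 0.024 / 0.10707 ≈ 0.224
P(insider misuse | evidence) = 0.00288 / 0.10707 ≈ 0.027
P(benign misconfiguration | evidence) = 0.08019 / 0.10707 ≈ 0.749

0.224, 0.027, 0.749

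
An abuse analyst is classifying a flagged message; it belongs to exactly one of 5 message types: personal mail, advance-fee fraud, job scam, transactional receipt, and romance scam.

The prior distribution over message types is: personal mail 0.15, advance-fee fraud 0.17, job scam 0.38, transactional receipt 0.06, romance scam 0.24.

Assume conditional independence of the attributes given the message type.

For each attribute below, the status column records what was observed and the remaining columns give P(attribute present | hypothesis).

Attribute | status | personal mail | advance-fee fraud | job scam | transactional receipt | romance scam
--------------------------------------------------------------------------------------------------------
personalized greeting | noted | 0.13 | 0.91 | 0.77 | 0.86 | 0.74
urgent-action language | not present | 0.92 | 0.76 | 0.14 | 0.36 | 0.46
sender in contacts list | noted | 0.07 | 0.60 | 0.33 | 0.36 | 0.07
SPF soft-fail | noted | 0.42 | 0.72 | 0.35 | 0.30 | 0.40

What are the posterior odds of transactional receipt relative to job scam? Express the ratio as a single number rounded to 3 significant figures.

0.123

Unnormalized posterior weight (prior times the attribute likelihoods) for each of the two hypotheses (using 1 − P(present | H) for each absent attribute):
  transactional receipt: 0.06 × 0.86 × (1 − 0.36) × 0.36 × 0.30 = 0.0035666
  job scam: 0.38 × 0.77 × (1 − 0.14) × 0.33 × 0.35 = 0.029064
Odds(transactional receipt : job scam) = 0.0035666 / 0.029064 ≈ 0.123.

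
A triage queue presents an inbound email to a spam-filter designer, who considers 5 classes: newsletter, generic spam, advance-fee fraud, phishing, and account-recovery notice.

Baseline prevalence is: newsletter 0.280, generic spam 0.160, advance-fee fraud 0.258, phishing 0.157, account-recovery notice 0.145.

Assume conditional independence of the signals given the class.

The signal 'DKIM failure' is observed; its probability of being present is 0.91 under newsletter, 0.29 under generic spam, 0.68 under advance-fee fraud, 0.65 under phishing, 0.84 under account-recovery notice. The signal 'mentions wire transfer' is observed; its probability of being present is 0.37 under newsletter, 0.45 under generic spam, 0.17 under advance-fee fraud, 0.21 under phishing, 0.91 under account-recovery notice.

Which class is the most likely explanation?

Multiply each prior by the joint likelihood of the signal pattern:
  newsletter: 0.280 × 0.91 × 0.37 = 0.094276
  generic spam: 0.160 × 0.29 × 0.45 = 0.02088
  advance-fee fraud: 0.258 × 0.68 × 0.17 = 0.029825
  phishing: 0.157 × 0.65 × 0.21 = 0.02143
  account-recovery notice: 0.145 × 0.84 × 0.91 = 0.11084
Marginal likelihood of the evidence = 0.27725.
P(newsletter | evidence) ≈ 0.094276 / 0.27725 ≈ 0.340
P(generic spam | evidence) ≈ 0.02088 / 0.27725 ≈ 0.075
P(advance-fee fraud | evidence) ≈ 0.029825 / 0.27725 ≈ 0.108
P(phishing | evidence) ≈ 0.02143 / 0.27725 ≈ 0.077
P(account-recovery notice | evidence) ≈ 0.11084 / 0.27725 ≈ 0.400
The largest is 0.400, so account-recovery notice is most probable.

account-recovery notice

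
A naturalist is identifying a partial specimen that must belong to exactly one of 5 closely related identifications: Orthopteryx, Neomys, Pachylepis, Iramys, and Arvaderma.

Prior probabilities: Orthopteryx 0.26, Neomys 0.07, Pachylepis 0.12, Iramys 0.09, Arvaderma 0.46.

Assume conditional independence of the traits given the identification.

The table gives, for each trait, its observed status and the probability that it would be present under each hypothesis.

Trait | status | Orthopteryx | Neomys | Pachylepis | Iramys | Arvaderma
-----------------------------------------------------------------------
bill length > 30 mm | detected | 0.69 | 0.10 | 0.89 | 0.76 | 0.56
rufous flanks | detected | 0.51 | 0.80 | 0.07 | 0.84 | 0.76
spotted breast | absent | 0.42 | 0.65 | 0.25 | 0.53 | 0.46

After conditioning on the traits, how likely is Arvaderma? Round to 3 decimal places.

0.547

For each hypothesis, the unnormalized posterior weight is prior × product of the trait likelihoods (using 1 − P(present | H) for each absent trait):
  Orthopteryx: 0.26 × 0.69 × 0.51 × (1 − 0.42) = 0.053067
  Neomys: 0.07 × 0.10 × 0.80 × (1 − 0.65) = 0.00196
  Pachylepis: 0.12 × 0.89 × 0.07 × (1 − 0.25) = 0.005607
  Iramys: 0.09 × 0.76 × 0.84 × (1 − 0.53) = 0.027004
  Arvaderma: 0.46 × 0.56 × 0.76 × (1 − 0.46) = 0.10572
Marginal likelihood of the evidence = 0.19336.
P(Arvaderma | evidence) = 0.10572 / 0.19336 ≈ 0.547.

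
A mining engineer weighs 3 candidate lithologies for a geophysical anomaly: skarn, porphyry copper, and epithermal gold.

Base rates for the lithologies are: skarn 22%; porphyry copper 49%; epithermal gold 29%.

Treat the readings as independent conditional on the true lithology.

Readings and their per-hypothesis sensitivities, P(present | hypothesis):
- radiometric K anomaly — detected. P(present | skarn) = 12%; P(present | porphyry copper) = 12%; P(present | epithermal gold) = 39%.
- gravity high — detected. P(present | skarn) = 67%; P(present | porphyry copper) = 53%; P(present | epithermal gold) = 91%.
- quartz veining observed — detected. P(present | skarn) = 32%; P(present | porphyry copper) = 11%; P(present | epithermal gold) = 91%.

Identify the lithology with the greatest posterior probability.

epithermal gold

For each hypothesis, the unnormalized posterior weight is prior × product of the reading likelihoods:
  skarn: 0.22 × 0.12 × 0.67 × 0.32 = 0.0056602
  porphyry copper: 0.49 × 0.12 × 0.53 × 0.11 = 0.003428
  epithermal gold: 0.29 × 0.39 × 0.91 × 0.91 = 0.093658
The unnormalized weights sum to 0.10275.
P(skarn | evidence) ≈ 0.0056602 / 0.10275 ≈ 0.055
P(porphyry copper | evidence) ≈ 0.003428 / 0.10275 ≈ 0.033
P(epithermal gold | evidence) ≈ 0.093658 / 0.10275 ≈ 0.912
The largest is 0.912, so epithermal gold is most probable.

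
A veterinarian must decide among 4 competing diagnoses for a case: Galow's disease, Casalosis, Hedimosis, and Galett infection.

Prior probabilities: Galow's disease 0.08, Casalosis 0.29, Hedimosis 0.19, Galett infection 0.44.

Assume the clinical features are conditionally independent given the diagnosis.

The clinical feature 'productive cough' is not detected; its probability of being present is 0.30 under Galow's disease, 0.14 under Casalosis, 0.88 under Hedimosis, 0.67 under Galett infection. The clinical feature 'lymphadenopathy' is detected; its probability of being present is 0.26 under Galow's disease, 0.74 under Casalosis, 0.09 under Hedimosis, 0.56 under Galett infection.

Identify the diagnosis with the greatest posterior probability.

Casalosis

By Bayes' rule with conditional independence, the unnormalized weight for each hypothesis is prior × ∏ likelihoods (using 1 − P(present | H) for each absent clinical feature):
  Galow's disease: 0.08 × (1 − 0.30) × 0.26 = 0.01456
  Casalosis: 0.29 × (1 − 0.14) × 0.74 = 0.18456
  Hedimosis: 0.19 × (1 − 0.88) × 0.09 = 0.002052
  Galett infection: 0.44 × (1 − 0.67) × 0.56 = 0.081312
Normalizing constant Z = 0.01456 + 0.18456 + 0.002052 + 0.081312 = 0.28248.
P(Galow's disease | evidence) ≈ 0.01456 / 0.28248 ≈ 0.052
P(Casalosis | evidence) ≈ 0.18456 / 0.28248 ≈ 0.653
P(Hedimosis | evidence) ≈ 0.002052 / 0.28248 ≈ 0.007
P(Galett infection | evidence) ≈ 0.081312 / 0.28248 ≈ 0.288
The largest is 0.653, so Casalosis is most probable.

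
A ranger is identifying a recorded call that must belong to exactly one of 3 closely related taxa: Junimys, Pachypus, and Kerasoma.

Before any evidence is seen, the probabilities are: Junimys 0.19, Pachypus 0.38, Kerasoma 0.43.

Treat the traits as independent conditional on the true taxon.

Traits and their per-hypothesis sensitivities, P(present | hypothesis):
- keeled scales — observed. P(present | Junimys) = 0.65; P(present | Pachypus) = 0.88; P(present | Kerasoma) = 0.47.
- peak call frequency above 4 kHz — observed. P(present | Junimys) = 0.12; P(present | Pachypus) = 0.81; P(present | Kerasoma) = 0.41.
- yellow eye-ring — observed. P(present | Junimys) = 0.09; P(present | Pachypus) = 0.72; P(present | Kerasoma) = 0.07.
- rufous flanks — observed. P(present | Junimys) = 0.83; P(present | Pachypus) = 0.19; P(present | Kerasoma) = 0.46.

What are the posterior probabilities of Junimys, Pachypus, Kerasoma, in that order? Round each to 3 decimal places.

By Bayes' rule with conditional independence, the unnormalized weight for each hypothesis is prior × ∏ likelihoods:
  Junimys: 0.19 × 0.65 × 0.12 × 0.09 × 0.83 = 0.0011071
  Pachypus: 0.38 × 0.88 × 0.81 × 0.72 × 0.19 = 0.037054
  Kerasoma: 0.43 × 0.47 × 0.41 × 0.07 × 0.46 = 0.0026681
Marginal likelihood of the evidence = 0.040829.
P(Junimys | evidence) = 0.0011071 / 0.040829 ≈ 0.027
P(Pachypus | evidence) = 0.037054 / 0.040829 ≈ 0.908
P(Kerasoma | evidence) = 0.0026681 / 0.040829 ≈ 0.065

0.027, 0.908, 0.065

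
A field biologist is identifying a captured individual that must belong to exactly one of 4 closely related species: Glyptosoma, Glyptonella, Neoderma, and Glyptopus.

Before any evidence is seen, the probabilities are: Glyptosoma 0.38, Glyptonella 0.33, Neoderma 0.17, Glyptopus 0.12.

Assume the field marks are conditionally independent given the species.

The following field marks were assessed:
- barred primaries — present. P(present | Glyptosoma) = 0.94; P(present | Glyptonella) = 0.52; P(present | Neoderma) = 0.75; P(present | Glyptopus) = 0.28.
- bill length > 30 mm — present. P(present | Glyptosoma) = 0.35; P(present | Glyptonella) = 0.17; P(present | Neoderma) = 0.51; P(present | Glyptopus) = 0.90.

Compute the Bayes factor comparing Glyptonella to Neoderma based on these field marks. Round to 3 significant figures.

The Bayes factor is the ratio of the joint likelihoods of the field mark pattern under the two hypotheses.
  Glyptonella: 0.52 × 0.17 = 0.0884
  Neoderma: 0.75 × 0.51 = 0.3825
Bayes factor = 0.0884 / 0.3825 ≈ 0.231

0.231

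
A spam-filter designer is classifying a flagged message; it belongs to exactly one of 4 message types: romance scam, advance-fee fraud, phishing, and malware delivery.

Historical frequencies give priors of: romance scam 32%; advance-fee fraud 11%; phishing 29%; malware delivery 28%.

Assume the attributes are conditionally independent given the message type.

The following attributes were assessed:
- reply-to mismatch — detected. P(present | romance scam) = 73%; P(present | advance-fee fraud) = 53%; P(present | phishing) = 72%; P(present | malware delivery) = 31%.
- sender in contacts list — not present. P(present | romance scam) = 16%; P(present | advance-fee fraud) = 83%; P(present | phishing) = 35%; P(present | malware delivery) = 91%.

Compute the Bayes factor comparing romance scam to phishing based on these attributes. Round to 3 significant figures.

Take the product of per-attribute likelihoods under each hypothesis (using 1 − P(present | H) for each absent attribute), then divide.
  romance scam: 0.73 × (1 − 0.16) = 0.6132
  phishing: 0.72 × (1 − 0.35) = 0.468
Bayes factor = 0.6132 / 0.468 ≈ 1.31

1.31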